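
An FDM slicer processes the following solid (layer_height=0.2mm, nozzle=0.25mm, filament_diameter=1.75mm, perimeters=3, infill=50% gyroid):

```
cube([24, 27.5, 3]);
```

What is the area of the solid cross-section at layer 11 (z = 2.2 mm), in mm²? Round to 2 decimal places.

660.00 mm²

At z = 2.2 mm: the 24×27.5 cube contributes its full rectangle (area 660.00 mm²). Overall, the cross-section is a single solid region. Net area = 660.00 mm².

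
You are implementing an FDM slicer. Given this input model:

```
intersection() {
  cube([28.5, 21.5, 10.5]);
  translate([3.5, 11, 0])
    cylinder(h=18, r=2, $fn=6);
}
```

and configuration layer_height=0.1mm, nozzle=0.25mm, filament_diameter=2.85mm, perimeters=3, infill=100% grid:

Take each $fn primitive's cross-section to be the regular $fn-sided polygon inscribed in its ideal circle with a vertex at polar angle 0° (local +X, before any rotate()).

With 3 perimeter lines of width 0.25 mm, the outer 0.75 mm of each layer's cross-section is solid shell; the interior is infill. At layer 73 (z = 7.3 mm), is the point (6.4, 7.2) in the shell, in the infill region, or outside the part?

outside

At z = 7.3 mm: the cube (footprint 28.5×21.5) is included at this height; the r=2 cylinder at (3.5, 11) contributes a regular 6-gon of circumradius 2; After intersecting: the r=2 cylinder at (3.5, 11) lies inside the 28.5×21.5 cube, so the common part is the r=2 cylinder at (3.5, 11) itself — 1 connected region. Overall, the cross-section is a single solid region. The nearest boundary edge runs (4.50, 9.27)→(2.50, 9.27); distance from the point to it = 2.81 mm. The point is not inside any of the regions above, so it lies outside the cross-section (2.81 mm from the nearest boundary).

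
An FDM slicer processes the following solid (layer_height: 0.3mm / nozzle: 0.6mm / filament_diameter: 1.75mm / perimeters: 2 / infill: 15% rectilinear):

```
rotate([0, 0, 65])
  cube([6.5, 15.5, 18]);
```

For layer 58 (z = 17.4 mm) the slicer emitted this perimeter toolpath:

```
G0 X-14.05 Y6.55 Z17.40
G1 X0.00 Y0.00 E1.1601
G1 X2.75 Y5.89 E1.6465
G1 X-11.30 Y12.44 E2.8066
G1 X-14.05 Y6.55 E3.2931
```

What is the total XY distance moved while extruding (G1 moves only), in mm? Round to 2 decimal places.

44.00 mm

Sum the Euclidean lengths of each G1 segment: total = 44.00 mm.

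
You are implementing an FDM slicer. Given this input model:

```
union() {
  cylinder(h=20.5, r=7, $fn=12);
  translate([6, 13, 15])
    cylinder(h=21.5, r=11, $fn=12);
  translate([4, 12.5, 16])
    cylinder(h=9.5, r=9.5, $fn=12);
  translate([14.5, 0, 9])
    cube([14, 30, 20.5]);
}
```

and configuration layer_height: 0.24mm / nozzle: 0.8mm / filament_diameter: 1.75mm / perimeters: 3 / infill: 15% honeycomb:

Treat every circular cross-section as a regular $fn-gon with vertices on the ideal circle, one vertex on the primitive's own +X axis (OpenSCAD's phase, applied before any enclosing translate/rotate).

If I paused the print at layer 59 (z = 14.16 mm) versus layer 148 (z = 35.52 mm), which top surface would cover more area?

Layer 59 (z = 14.16): the r=7 cylinder gives a regular 12-gon of circumradius 7 (constant along its height) (area = (12/2)·7.000²·sin(360°/12) = 147.00 mm²); the cylinder at (6, 13) is not intersected at this z (z outside [15, 36.5]); the cylinder at (4, 12.5) is absent (z outside [16, 25.5]); the cube at (14.5, 0) (footprint 14×30) is included at this height (area 420.00 mm²); Merging all regions: the 2 present regions are separate (no shared area or edge), so areas and boundary lengths simply add and each stays a separate island — area = 567.00 mm². So its area = 567.00 mm². Layer 148 (z = 35.52): the cylinder is absent (z outside [0, 20.5]); the r=11 cylinder at (6, 13) gives a regular 12-gon of circumradius 11 (constant along its height) (area = (12/2)·11.000²·sin(360°/12) = 363.00 mm²); the cylinder at (4, 12.5) is not intersected at this z (z outside [16, 25.5]); the cube at (14.5, 0) does not reach this height (z outside [9, 29.5]); Combining (union): only the r=11 cylinder at (6, 13) is present, so the union is just that shape — area = 363.00 mm². So its area = 363.00 mm². Layer 59 is larger (567.00 vs 363.00 mm²).

layer 59 (z = 14.16 mm)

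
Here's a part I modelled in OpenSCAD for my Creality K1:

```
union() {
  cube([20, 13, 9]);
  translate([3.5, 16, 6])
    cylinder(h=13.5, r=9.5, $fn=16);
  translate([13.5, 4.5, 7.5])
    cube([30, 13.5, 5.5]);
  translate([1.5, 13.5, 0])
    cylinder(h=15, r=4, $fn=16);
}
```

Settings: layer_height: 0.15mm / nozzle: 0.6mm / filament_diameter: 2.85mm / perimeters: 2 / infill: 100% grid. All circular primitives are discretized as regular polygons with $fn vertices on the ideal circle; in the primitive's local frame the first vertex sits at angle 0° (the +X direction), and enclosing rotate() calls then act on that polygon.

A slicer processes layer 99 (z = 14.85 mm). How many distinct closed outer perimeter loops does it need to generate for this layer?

1

At z = 14.85 mm: the cube does not reach this height (z outside [0, 9]); the r=9.5 cylinder at (3.5, 16) gives a regular 16-gon of circumradius 9.5 (constant along its height); the cube at (13.5, 4.5) is absent (z outside [7.5, 13]); the cylinder at (1.5, 13.5): section is a regular 16-gon, circumradius r=4; Combining (union): the r=4 cylinder at (1.5, 13.5) lies entirely inside the r=9.5 cylinder at (3.5, 16), so the union is just the r=9.5 cylinder at (3.5, 16) — 1 connected region. The result has 1 disconnected region.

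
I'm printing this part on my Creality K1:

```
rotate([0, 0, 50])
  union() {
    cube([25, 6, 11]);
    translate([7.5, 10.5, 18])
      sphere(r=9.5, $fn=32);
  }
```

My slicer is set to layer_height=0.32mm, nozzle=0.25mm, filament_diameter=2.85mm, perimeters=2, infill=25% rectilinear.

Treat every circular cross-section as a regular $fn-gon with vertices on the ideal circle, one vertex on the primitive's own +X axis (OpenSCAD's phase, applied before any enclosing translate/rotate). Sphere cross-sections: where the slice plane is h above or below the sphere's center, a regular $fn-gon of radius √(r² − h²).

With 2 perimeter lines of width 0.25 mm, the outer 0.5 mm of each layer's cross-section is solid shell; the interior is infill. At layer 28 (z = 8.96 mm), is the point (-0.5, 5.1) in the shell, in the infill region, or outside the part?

infill

At z = 8.96 mm: the cube (footprint 25×6) is included at this height; the sphere at (7.5, 10.5): section is a regular 32-gon, circumradius = √(r²−h²) = √(9.5²−9.04²) = 2.920; Combining (union): the 2 present regions are separate (no shared area or edge), so areas and boundary lengths simply add and each stays a separate island — 2 connected regions; (whole slice rotated 50° about Z — lengths, areas and connectivity unchanged). Overall, the cross-section has 2 separate islands. Undo the 50° rotation: the query point maps to (3.585, 3.661) in the un-rotated model frame. The nearest boundary edge runs (0.00, 6.00)→(25.00, 6.00); distance from the point to it = 2.34 mm. (Shell/infill is judged within the island containing the point — the largest one.) The point is inside the cross-section and 2.34 mm from the nearest boundary — more than the 0.5 mm shell width (2 × 0.25), so it's in the infill interior.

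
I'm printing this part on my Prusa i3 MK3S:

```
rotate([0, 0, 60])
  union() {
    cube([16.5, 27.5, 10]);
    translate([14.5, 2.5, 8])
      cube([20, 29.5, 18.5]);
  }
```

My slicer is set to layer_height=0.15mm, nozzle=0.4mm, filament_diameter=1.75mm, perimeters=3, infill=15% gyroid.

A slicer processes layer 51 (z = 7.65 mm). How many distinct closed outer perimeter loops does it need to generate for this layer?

At z = 7.65 mm: the cube (footprint 16.5×27.5) is included at this height; the cube at (14.5, 2.5) is absent (z outside [8, 26.5]); Merging all regions: only the 16.5×27.5 cube is present, so the union is just that shape — 1 connected region; (rotated 60° about Z; rotation is an isometry so areas/perimeters/island counts are preserved). The result has 1 disconnected region.

1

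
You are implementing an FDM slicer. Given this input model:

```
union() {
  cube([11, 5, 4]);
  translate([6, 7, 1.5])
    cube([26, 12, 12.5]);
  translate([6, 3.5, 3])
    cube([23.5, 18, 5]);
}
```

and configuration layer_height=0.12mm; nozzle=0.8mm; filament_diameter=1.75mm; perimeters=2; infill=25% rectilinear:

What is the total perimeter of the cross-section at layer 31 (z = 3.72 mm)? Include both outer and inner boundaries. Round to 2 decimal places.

At z = 3.72 mm: the cube is present — its section is the full 11×5 rectangle (perimeter 32.00 mm); the cube at (6, 7) is present — its section is the full 26×12 rectangle (perimeter 76.00 mm); the 23.5×18 cube at (6, 3.5) contributes its full rectangle (perimeter 83.00 mm); Combining (union): the regions partially overlap (shared area 289.50 mm²), so the edge portions inside another operand are dropped and the merged outline is re-measured after clipping — boundary = 107.00 mm. Overall, the cross-section is a single solid region. Total boundary length (outer) = 107.00 mm.

107.00 mm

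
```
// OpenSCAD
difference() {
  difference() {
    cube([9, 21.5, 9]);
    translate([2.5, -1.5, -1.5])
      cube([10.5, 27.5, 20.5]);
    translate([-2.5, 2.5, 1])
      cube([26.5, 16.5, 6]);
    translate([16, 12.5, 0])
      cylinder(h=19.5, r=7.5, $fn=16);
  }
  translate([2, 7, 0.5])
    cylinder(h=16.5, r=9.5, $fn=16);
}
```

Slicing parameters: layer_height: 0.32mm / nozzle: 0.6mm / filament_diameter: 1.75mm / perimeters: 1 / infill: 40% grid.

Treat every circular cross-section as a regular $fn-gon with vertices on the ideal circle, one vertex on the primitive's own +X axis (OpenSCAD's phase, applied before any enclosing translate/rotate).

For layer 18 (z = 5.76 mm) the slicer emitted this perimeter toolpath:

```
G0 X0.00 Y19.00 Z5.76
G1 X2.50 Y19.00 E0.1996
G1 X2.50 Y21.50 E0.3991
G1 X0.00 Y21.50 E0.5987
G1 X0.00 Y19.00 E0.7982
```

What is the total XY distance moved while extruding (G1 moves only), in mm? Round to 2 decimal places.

Sum the Euclidean lengths of each G1 segment: total = 10.00 mm.

10.00 mm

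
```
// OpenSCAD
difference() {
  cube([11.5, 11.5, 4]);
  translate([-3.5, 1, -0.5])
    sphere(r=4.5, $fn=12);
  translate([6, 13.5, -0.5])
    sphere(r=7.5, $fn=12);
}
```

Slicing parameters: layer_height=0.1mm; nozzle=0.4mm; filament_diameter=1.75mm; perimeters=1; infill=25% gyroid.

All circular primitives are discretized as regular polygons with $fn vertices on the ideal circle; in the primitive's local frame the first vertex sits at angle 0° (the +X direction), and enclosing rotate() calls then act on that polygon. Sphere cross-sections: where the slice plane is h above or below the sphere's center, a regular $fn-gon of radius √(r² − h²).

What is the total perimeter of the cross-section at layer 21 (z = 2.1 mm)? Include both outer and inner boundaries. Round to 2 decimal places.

At z = 2.1 mm: the cube (footprint 11.5×11.5) is included at this height (perimeter 46.00 mm); the r=4.5 sphere at (-3.5, 1) slices to a regular 12-gon of circumradius 3.673 (√(r²−h²) with h=2.6 from center) (perimeter = 2·12·3.673·sin(180°/12) = 22.81 mm); the r=7.5 sphere at (6, 13.5) slices to a regular 12-gon of circumradius 7.035 (√(r²−h²) with h=2.6 from center) (perimeter = 2·12·7.035·sin(180°/12) = 43.70 mm); After the difference (first − rest): starting from the 11.5×11.5 cube, the r=4.5 sphere at (-3.5, 1) partially overlaps it — only the 0.11 mm² overlap (of its 40.47 mm²) is removed, clipping the outline; the r=7.5 sphere at (6, 13.5) partially overlaps it — only the 45.33 mm² overlap (of its 148.47 mm²) is removed, clipping the outline — boundary = 44.42 mm. Overall, the cross-section is a single solid region. Total boundary length (outer) = 44.42 mm.

44.42 mm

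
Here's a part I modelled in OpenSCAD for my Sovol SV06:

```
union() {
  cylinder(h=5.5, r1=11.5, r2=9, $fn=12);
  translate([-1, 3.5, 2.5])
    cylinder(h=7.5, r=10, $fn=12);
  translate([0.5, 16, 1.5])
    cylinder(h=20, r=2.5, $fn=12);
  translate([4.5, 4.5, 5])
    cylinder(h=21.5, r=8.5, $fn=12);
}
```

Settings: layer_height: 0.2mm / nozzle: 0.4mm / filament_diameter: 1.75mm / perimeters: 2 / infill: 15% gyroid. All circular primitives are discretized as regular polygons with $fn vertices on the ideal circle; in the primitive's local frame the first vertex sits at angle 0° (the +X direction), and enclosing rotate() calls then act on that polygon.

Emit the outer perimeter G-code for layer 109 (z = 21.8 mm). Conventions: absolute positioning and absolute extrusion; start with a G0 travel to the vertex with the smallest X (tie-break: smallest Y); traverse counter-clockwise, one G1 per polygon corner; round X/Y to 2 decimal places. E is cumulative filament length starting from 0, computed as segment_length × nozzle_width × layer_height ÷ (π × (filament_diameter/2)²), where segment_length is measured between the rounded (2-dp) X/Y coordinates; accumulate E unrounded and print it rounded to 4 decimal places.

G0 X-4.00 Y4.50 Z21.80
G1 X-2.86 Y0.25 E0.1464
G1 X0.25 Y-2.86 E0.2926
G1 X4.50 Y-4.00 E0.4390
G1 X8.75 Y-2.86 E0.5853
G1 X11.86 Y0.25 E0.7316
G1 X13.00 Y4.50 E0.8780
G1 X11.86 Y8.75 E1.0243
G1 X8.75 Y11.86 E1.1706
G1 X4.50 Y13.00 E1.3170
G1 X0.25 Y11.86 E1.4633
G1 X-2.86 Y8.75 E1.6096
G1 X-4.00 Y4.50 E1.7560

At z = 21.8 mm: the cone is not intersected at this z (z outside [0, 5.5]); the cylinder at (-1, 3.5) is absent (z outside [2.5, 10]); the cylinder at (0.5, 16) is not intersected at this z (z outside [1.5, 21.5]); the r=8.5 cylinder at (4.5, 4.5) gives a regular 12-gon of circumradius 8.5 (constant along its height); Taking the union: only the r=8.5 cylinder at (4.5, 4.5) is present, so the union is just that shape — 1 connected region. The outline is a single polygon with 12 vertices. Extrusion per mm of travel: 0.4 × 0.2 / (π × 0.875²) = 0.033260. Accumulating E over each segment gives final E = 1.7560.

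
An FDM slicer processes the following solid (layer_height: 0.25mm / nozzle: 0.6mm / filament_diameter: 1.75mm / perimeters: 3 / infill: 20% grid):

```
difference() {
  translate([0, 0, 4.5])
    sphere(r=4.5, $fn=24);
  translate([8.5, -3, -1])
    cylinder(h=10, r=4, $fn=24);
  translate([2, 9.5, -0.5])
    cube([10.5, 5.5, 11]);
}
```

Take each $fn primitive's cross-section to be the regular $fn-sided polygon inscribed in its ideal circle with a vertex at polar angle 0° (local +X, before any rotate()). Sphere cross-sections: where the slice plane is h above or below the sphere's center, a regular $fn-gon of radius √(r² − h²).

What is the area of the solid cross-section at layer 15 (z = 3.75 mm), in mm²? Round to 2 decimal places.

At z = 3.75 mm: the r=4.5 sphere slices to a regular 24-gon of circumradius 4.437 (√(r²−h²) with h=0.75 from center) (area = (24/2)·4.437²·sin(360°/24) = 61.15 mm²); the r=4 cylinder at (8.5, -3) contributes a regular 24-gon of circumradius 4 (area = (24/2)·4.000²·sin(360°/24) = 49.69 mm²); the 10.5×5.5 cube at (2, 9.5) contributes its full rectangle (area 57.75 mm²); Subtracting the remaining from the first: starting from the r=4.5 sphere (61.15 mm²), the r=4 cylinder at (8.5, -3) misses the remaining region (no effect); the 10.5×5.5 cube at (2, 9.5) misses the remaining region (no effect) — area = 61.15 mm². Overall, the cross-section is a single solid region. Net area = 61.15 mm².

61.15 mm²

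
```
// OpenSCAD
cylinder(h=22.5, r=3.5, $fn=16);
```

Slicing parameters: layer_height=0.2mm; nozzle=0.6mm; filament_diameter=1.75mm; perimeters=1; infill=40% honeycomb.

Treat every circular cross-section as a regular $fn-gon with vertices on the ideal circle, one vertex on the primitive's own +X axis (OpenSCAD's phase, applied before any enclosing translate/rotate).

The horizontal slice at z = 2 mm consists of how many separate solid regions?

At z = 2 mm: the r=3.5 cylinder gives a regular 16-gon of circumradius 3.5 (constant along its height). The result has 1 disconnected region.

1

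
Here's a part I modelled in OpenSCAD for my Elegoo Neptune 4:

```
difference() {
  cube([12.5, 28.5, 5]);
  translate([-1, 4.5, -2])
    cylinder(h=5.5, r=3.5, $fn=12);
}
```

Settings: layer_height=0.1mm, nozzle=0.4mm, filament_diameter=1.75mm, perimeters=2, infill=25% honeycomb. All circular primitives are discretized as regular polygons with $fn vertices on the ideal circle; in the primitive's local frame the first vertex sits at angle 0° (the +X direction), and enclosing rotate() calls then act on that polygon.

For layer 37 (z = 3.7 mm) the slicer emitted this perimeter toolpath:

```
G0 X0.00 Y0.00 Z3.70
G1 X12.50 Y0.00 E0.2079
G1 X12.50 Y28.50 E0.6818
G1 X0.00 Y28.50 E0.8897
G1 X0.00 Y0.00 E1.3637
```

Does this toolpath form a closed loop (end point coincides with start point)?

yes

Start point (G0): (0.00, 0.00). End point (last G1): the path returns to the start — closed.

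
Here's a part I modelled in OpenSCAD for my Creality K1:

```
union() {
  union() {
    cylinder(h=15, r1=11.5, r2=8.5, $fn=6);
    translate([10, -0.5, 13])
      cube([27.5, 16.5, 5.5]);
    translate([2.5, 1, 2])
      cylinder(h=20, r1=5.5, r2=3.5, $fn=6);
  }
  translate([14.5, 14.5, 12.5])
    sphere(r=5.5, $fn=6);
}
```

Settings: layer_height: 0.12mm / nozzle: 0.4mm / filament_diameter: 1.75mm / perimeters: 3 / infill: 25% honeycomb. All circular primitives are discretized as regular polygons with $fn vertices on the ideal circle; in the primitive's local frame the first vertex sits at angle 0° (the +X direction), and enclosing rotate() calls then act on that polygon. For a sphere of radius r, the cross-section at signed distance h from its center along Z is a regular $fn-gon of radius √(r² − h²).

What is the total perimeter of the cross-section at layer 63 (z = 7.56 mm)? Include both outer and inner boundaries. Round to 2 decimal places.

At z = 7.56 mm: the cone: at t=0.504 of its height the radius interpolates to r₁+(r₂−r₁)t = 9.988, giving a regular 6-gon of that circumradius (perimeter = 2·6·9.988·sin(180°/6) = 59.93 mm); the cube at (10, -0.5) does not reach this height (z outside [13, 18.5]); the cone at (2.5, 1): at t=0.278 of its height the radius interpolates to r₁+(r₂−r₁)t = 4.944, giving a regular 6-gon of that circumradius (perimeter = 2·6·4.944·sin(180°/6) = 29.66 mm); Taking the union: the cone at (2.5, 1) lies entirely inside the cone, so the union is just the cone — boundary = 59.93 mm; the r=5.5 sphere at (14.5, 14.5) slices to a regular 6-gon of circumradius 2.418 (√(r²−h²) with h=4.94 from center) (perimeter = 2·6·2.418·sin(180°/6) = 14.51 mm); Merging all regions: the 2 present regions are separate (no shared area or edge), so areas and boundary lengths simply add and each stays a separate island — boundary = 74.44 mm. Overall, the cross-section has 2 separate islands. Total boundary length (outer) = 74.44 mm.

74.44 mm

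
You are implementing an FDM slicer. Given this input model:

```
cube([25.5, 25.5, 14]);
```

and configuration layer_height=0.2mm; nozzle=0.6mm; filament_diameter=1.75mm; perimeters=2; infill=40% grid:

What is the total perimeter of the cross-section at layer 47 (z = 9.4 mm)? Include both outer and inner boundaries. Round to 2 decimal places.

102.00 mm

At z = 9.4 mm: the cube is present — its section is the full 25.5×25.5 rectangle (perimeter 102.00 mm). Overall, the cross-section is a single solid region. Total boundary length (outer) = 102.00 mm.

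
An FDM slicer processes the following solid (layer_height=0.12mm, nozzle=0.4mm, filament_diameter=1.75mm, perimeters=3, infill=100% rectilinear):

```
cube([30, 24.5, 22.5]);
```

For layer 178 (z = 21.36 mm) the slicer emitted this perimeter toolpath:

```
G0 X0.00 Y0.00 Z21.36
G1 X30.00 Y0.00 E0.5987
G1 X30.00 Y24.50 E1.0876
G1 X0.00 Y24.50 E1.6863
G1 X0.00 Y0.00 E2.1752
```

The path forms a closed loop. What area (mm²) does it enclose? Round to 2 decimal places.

735.00 mm²

Apply the shoelace formula to the sequence of (X, Y) vertices; enclosed area = 735.00 mm².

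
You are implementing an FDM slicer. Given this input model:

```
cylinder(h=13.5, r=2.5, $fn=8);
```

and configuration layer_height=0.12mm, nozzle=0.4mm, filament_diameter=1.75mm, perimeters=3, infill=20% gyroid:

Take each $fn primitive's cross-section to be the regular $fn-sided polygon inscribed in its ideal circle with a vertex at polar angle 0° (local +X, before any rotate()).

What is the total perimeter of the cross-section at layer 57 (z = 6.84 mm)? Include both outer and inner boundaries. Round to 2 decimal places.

15.31 mm

At z = 6.84 mm: the cylinder: section is a regular 8-gon, circumradius r=2.5 (perimeter = 2·8·2.500·sin(180°/8) = 15.31 mm). Overall, the cross-section is a single solid region. Total boundary length (outer) = 15.31 mm.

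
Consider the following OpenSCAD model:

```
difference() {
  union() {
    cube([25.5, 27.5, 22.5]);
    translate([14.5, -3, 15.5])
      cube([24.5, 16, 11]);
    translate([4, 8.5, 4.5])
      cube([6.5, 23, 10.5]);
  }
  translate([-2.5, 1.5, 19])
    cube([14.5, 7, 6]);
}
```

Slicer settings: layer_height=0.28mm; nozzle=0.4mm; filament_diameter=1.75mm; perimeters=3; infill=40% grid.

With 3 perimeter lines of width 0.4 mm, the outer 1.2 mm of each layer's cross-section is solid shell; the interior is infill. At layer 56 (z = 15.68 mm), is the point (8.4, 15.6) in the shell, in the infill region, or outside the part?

infill

At z = 15.68 mm: the 25.5×27.5 cube contributes its full rectangle; the cube at (14.5, -3) is present — its section is the full 24.5×16 rectangle; the cube at (4, 8.5) is not intersected at this z (z outside [4.5, 15]); Combining (union): the regions partially overlap (shared area 143.00 mm²), so overlapping operands fuse into one piece — 1 connected region; the cube at (-2.5, 1.5) is not intersected at this z (z outside [19, 25]); Subtracting the remaining from the first: none of the subtracted shapes is present at this height, so that combined region is unchanged — 1 connected region. Overall, the cross-section is a single solid region. The nearest boundary edge runs (0.00, 0.00)→(0.00, 27.50); distance from the point to it = 8.40 mm. The point is inside the cross-section and 8.40 mm from the nearest boundary — more than the 1.2 mm shell width (3 × 0.4), so it's in the infill interior.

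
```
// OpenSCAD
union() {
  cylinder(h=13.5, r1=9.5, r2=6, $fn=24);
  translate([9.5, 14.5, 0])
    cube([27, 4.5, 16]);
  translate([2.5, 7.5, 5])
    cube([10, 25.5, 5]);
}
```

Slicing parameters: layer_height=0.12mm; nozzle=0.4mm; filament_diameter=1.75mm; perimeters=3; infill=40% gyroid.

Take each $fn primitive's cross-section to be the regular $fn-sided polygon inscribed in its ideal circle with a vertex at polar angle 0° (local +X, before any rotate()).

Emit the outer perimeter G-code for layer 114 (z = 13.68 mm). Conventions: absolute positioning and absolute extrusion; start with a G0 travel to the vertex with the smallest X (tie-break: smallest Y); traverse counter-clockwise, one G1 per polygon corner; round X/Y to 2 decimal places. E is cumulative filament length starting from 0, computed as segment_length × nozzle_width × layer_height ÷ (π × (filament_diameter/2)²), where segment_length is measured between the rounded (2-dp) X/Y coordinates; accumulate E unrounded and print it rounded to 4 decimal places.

At z = 13.68 mm: the cone is not intersected at this z (z outside [0, 13.5]); the cube at (9.5, 14.5) is present — its section is the full 27×4.5 rectangle; the cube at (2.5, 7.5) is not intersected at this z (z outside [5, 10]); Taking the union: only the 27×4.5 cube at (9.5, 14.5) is present, so the union is just that shape — 1 connected region. The outline is a single polygon with 4 vertices. Extrusion per mm of travel: 0.4 × 0.12 / (π × 0.875²) = 0.019956. Accumulating E over each segment gives final E = 1.2572.

G0 X9.50 Y14.50 Z13.68
G1 X36.50 Y14.50 E0.5388
G1 X36.50 Y19.00 E0.6286
G1 X9.50 Y19.00 E1.1674
G1 X9.50 Y14.50 E1.2572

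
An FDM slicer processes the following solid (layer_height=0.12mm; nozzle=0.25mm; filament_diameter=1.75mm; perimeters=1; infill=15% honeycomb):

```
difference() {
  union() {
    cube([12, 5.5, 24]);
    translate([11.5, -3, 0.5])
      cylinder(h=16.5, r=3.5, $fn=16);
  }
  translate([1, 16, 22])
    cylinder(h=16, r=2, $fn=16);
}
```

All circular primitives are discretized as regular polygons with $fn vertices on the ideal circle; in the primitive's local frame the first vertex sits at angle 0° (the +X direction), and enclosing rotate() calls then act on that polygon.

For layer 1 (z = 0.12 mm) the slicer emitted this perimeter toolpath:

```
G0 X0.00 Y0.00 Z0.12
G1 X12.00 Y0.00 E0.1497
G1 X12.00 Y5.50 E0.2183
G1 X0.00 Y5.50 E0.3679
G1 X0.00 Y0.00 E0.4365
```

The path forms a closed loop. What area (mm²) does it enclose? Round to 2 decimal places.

66.00 mm²

Apply the shoelace formula to the sequence of (X, Y) vertices; enclosed area = 66.00 mm².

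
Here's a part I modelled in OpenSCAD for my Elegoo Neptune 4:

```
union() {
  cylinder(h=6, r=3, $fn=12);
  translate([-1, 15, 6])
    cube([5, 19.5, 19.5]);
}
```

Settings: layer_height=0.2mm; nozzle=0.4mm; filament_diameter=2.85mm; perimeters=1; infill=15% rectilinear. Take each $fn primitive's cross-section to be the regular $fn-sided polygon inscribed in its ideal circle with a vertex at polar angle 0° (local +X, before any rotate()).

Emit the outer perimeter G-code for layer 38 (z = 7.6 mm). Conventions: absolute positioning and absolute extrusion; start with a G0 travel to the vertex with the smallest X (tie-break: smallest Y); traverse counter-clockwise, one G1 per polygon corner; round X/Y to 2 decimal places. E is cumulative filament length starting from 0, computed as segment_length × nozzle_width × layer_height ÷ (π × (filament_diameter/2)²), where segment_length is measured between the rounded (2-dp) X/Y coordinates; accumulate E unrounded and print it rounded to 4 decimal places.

At z = 7.6 mm: the cylinder does not reach this height (z outside [0, 6]); the cube at (-1, 15) (footprint 5×19.5) is included at this height; Combining (union): only the 5×19.5 cube at (-1, 15) is present, so the union is just that shape — 1 connected region. The outline is a single polygon with 4 vertices. Extrusion per mm of travel: 0.4 × 0.2 / (π × 1.425²) = 0.012540. Accumulating E over each segment gives final E = 0.6145.

G0 X-1.00 Y15.00 Z7.60
G1 X4.00 Y15.00 E0.0627
G1 X4.00 Y34.50 E0.3072
G1 X-1.00 Y34.50 E0.3699
G1 X-1.00 Y15.00 E0.6145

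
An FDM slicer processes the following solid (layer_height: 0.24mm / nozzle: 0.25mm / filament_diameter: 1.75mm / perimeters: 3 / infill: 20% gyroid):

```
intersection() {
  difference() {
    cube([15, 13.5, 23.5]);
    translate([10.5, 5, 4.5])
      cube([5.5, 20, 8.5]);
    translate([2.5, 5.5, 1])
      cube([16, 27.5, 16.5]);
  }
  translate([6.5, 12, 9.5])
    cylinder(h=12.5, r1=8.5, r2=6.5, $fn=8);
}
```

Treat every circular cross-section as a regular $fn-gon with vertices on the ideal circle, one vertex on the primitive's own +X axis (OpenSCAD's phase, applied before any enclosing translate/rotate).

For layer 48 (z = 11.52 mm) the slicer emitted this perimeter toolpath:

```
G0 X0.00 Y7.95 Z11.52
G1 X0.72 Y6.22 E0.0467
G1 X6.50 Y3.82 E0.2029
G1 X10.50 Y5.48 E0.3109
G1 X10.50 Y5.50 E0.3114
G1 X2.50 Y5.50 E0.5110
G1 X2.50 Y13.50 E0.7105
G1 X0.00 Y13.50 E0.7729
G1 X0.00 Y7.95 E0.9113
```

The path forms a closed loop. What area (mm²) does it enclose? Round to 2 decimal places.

25.03 mm²

Apply the shoelace formula to the sequence of (X, Y) vertices; enclosed area = 25.03 mm².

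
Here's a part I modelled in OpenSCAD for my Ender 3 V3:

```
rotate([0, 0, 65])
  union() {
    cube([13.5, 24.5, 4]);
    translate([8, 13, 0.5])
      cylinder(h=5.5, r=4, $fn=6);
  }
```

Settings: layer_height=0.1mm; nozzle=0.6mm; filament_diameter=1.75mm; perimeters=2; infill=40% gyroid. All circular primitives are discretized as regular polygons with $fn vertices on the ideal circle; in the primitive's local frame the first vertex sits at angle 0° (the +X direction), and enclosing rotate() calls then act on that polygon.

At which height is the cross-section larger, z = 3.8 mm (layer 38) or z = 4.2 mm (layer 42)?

Layer 38 (z = 3.8): the 13.5×24.5 cube contributes its full rectangle (area 330.75 mm²); the cylinder at (8, 13): section is a regular 6-gon, circumradius r=4 (area = (6/2)·4.000²·sin(360°/6) = 41.57 mm²); Taking the union: the r=4 cylinder at (8, 13) lies entirely inside the 13.5×24.5 cube, so the union is just the 13.5×24.5 cube — area = 330.75 mm²; (rotated 65° about Z; rotation is an isometry so areas/perimeters/island counts are preserved). So its area = 330.75 mm². Layer 42 (z = 4.2): the cube is not intersected at this z (z outside [0, 4]); the r=4 cylinder at (8, 13) gives a regular 6-gon of circumradius 4 (constant along its height) (area = (6/2)·4.000²·sin(360°/6) = 41.57 mm²); Merging all regions: only the r=4 cylinder at (8, 13) is present, so the union is just that shape — area = 41.57 mm²; (rotated 65° about Z; rotation is an isometry so areas/perimeters/island counts are preserved). So its area = 41.57 mm². Layer 38 is larger (330.75 vs 41.57 mm²).

layer 38 (z = 3.8 mm)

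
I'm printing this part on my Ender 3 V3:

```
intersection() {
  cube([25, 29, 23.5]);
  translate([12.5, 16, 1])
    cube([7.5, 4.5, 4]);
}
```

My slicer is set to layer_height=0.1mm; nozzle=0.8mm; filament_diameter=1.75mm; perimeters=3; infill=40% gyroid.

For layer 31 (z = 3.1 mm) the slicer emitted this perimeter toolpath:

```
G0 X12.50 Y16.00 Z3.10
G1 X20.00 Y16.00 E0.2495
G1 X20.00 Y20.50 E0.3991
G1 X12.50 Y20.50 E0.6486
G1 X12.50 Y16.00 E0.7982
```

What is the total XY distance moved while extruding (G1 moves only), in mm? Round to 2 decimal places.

Sum the Euclidean lengths of each G1 segment: total = 24.00 mm.

24.00 mm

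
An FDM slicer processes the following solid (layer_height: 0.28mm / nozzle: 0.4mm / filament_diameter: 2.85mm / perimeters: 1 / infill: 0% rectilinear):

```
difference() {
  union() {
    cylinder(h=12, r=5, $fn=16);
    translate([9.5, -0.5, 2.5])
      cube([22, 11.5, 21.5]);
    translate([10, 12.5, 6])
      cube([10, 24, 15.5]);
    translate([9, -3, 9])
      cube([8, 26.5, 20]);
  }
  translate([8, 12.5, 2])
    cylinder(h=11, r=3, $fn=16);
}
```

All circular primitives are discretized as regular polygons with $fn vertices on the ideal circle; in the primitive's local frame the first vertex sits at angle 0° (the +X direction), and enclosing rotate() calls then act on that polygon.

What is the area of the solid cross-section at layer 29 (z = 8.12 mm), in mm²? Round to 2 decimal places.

At z = 8.12 mm: the r=5 cylinder contributes a regular 16-gon of circumradius 5 (area = (16/2)·5.000²·sin(360°/16) = 76.54 mm²); the cube at (9.5, -0.5) is present — its section is the full 22×11.5 rectangle (area 253.00 mm²); the 10×24 cube at (10, 12.5) contributes its full rectangle (area 240.00 mm²); the cube at (9, -3) is absent (z outside [9, 29]); Taking the union: the 3 present regions are separate (no shared area or edge), so areas and boundary lengths simply add and each stays a separate island — area = 569.54 mm²; the r=3 cylinder at (8, 12.5) gives a regular 16-gon of circumradius 3 (constant along its height) (area = (16/2)·3.000²·sin(360°/16) = 27.55 mm²); Subtracting the remaining from the first: starting from the result so far (569.54 mm²), the r=3 cylinder at (8, 12.5) partially overlaps it — only the 2.10 mm² overlap (of its 27.55 mm²) is removed, clipping the outline — area = 567.44 mm². Overall, the cross-section has 3 separate islands. Net area = 567.44 mm².

567.44 mm²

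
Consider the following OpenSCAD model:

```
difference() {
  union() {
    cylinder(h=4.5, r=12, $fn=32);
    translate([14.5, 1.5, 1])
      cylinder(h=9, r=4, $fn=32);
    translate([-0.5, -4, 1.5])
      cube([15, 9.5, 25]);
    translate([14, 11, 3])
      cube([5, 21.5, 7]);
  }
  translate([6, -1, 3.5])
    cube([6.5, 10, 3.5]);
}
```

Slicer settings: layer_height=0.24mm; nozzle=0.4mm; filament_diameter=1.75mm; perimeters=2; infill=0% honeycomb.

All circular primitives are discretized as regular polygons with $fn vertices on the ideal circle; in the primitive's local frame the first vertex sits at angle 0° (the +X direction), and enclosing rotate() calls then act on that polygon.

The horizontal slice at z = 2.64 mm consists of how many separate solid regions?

At z = 2.64 mm: the cylinder: section is a regular 32-gon, circumradius r=12; the cylinder at (14.5, 1.5): section is a regular 32-gon, circumradius r=4; the cube at (-0.5, -4) (footprint 15×9.5) is included at this height; the cube at (14, 11) is not intersected at this z (z outside [3, 10]); Taking the union: the regions partially overlap (shared area 140.04 mm²), so overlapping operands fuse into one piece — 1 connected region; the cube at (6, -1) is not intersected at this z (z outside [3.5, 7]); After the difference (first − rest): none of the subtracted shapes is present at this height, so that combined region is unchanged — 1 connected region. The result has 1 disconnected region.

1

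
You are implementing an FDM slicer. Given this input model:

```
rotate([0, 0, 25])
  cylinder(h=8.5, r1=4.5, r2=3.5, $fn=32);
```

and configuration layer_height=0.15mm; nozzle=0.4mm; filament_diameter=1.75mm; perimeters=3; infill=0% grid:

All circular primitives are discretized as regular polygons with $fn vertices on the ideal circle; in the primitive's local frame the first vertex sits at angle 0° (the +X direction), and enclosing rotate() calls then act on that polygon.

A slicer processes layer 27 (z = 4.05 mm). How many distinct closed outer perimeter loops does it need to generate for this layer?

1

At z = 4.05 mm: the cone (r1=4.5→r2=3.5) has section circumradius 4.024 here — a regular 32-gon; (rotated 25° about Z; rotation is an isometry so areas/perimeters/island counts are preserved). The result has 1 disconnected region.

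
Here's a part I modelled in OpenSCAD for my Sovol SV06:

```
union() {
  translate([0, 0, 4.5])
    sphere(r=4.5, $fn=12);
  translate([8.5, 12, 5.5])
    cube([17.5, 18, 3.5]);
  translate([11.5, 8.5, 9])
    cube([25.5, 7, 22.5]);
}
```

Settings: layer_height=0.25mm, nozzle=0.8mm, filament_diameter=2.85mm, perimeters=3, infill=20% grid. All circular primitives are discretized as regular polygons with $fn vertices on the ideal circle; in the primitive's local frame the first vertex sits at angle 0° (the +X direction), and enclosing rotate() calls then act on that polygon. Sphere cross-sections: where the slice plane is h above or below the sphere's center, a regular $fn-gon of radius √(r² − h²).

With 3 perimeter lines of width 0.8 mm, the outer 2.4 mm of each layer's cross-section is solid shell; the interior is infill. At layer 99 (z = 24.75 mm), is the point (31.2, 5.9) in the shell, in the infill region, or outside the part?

At z = 24.75 mm: the sphere is absent (|z−center|=20.250 > r=4.5); the cube at (8.5, 12) does not reach this height (z outside [5.5, 9]); the 25.5×7 cube at (11.5, 8.5) contributes its full rectangle; Combining (union): only the 25.5×7 cube at (11.5, 8.5) is present, so the union is just that shape — 1 connected region. Overall, the cross-section is a single solid region. The nearest boundary edge runs (11.50, 8.50)→(37.00, 8.50); distance from the point to it = 2.60 mm. The point is not inside any of the regions above, so it lies outside the cross-section (2.60 mm from the nearest boundary).

outside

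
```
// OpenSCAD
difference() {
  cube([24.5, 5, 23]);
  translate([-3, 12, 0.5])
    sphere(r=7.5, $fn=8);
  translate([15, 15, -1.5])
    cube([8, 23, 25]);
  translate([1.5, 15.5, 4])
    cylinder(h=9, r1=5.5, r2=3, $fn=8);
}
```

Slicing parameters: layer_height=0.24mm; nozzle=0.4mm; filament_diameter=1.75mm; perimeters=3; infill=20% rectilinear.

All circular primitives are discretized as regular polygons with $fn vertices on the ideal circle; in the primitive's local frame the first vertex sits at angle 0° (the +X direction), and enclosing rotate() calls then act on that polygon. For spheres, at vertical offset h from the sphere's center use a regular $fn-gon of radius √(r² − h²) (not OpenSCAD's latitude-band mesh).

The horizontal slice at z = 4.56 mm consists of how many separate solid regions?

1

At z = 4.56 mm: the cube (footprint 24.5×5) is included at this height; the sphere at (-3, 12): section is a regular 8-gon, circumradius = √(r²−h²) = √(7.5²−4.06²) = 6.306; the cube at (15, 15) is present — its section is the full 8×23 rectangle; the cone at (1.5, 15.5) contributes a regular 8-gon of circumradius 5.344 (interpolated between r1=5.5 and r2=3 at t=0.062); Taking the first minus the rest: starting from the 24.5×5 cube, the r=7.5 sphere at (-3, 12) misses the remaining region (no effect); the 8×23 cube at (15, 15) misses the remaining region (no effect); the cone at (1.5, 15.5) misses the remaining region (no effect) — 1 connected region. The result has 1 disconnected region.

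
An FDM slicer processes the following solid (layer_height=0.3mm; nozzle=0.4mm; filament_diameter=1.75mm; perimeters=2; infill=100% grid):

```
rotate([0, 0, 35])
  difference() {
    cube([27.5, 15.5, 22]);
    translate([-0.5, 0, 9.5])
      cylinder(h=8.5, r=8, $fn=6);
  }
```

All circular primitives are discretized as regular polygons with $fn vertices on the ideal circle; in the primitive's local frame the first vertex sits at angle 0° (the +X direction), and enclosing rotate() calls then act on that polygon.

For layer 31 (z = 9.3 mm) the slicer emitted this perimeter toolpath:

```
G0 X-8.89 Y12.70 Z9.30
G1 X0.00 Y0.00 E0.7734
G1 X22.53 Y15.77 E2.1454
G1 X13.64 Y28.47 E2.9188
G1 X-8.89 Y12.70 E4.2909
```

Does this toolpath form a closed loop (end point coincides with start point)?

yes

Start point (G0): (-8.89, 12.70). End point (last G1): the path returns to the start — closed.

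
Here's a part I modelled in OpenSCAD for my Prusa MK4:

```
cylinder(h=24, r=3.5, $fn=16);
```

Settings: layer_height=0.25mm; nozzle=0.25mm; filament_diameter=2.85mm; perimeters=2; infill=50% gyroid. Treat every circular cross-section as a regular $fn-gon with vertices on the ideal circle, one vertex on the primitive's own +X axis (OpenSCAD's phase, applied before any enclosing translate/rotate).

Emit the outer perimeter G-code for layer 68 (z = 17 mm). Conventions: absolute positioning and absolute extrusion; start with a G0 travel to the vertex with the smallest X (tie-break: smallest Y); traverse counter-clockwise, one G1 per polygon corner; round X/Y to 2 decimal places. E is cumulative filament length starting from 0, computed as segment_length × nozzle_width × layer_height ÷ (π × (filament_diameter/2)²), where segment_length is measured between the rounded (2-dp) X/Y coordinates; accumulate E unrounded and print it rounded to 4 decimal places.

At z = 17 mm: the cylinder: section is a regular 16-gon, circumradius r=3.5. The outline is a single polygon with 16 vertices. Extrusion per mm of travel: 0.25 × 0.25 / (π × 1.425²) = 0.009797. Accumulating E over each segment gives final E = 0.2139.

G0 X-3.50 Y0.00 Z17.00
G1 X-3.23 Y-1.34 E0.0134
G1 X-2.47 Y-2.47 E0.0267
G1 X-1.34 Y-3.23 E0.0401
G1 X0.00 Y-3.50 E0.0535
G1 X1.34 Y-3.23 E0.0669
G1 X2.47 Y-2.47 E0.0802
G1 X3.23 Y-1.34 E0.0935
G1 X3.50 Y0.00 E0.1069
G1 X3.23 Y1.34 E0.1203
G1 X2.47 Y2.47 E0.1337
G1 X1.34 Y3.23 E0.1470
G1 X0.00 Y3.50 E0.1604
G1 X-1.34 Y3.23 E0.1738
G1 X-2.47 Y2.47 E0.1871
G1 X-3.23 Y1.34 E0.2005
G1 X-3.50 Y0.00 E0.2139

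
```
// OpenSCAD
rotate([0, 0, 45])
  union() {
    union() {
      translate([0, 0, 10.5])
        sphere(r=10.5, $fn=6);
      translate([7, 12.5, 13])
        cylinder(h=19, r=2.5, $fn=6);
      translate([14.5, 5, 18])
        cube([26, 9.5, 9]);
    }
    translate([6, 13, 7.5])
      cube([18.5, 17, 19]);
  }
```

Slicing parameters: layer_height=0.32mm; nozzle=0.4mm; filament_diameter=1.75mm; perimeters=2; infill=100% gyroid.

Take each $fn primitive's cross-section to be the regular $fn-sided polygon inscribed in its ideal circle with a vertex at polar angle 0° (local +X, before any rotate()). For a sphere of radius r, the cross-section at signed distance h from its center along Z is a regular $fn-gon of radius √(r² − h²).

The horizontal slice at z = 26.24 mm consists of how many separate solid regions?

1

At z = 26.24 mm: the sphere is not intersected at this z (|z−center|=15.740 > r=10.5); the cylinder at (7, 12.5): section is a regular 6-gon, circumradius r=2.5; the 26×9.5 cube at (14.5, 5) contributes its full rectangle; Combining (union): the 2 present regions are separate (no shared area or edge), so areas and boundary lengths simply add and each stays a separate island — 2 connected regions; the cube at (6, 13) (footprint 18.5×17) is included at this height; Taking the union: the regions partially overlap (shared area 19.55 mm²), so overlapping operands fuse into one piece — 1 connected region; (whole slice rotated 45° about Z — lengths, areas and connectivity unchanged). The result has 1 disconnected region.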